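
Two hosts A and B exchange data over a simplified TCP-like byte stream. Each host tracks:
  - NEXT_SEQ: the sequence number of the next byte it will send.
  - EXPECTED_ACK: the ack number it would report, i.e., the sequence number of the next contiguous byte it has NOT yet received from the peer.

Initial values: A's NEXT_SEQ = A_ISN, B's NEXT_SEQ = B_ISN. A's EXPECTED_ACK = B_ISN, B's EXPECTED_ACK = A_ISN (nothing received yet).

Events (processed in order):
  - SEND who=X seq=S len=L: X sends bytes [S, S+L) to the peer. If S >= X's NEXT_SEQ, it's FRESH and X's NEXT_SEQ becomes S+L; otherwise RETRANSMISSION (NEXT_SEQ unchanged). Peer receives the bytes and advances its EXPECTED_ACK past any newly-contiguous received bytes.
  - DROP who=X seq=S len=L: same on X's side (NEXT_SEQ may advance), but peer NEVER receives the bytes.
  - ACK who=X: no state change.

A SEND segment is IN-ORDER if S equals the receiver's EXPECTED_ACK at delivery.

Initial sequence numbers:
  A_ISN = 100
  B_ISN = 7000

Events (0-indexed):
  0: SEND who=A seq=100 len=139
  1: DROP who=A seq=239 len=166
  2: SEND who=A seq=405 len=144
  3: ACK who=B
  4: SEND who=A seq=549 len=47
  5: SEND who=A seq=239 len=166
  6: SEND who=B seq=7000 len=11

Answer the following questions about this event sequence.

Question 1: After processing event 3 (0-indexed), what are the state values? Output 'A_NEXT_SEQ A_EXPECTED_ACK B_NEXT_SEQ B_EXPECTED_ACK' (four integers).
After event 0: A_seq=239 A_ack=7000 B_seq=7000 B_ack=239
After event 1: A_seq=405 A_ack=7000 B_seq=7000 B_ack=239
After event 2: A_seq=549 A_ack=7000 B_seq=7000 B_ack=239
After event 3: A_seq=549 A_ack=7000 B_seq=7000 B_ack=239

549 7000 7000 239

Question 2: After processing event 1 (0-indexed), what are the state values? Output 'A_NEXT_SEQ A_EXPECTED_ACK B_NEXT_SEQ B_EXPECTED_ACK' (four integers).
After event 0: A_seq=239 A_ack=7000 B_seq=7000 B_ack=239
After event 1: A_seq=405 A_ack=7000 B_seq=7000 B_ack=239

405 7000 7000 239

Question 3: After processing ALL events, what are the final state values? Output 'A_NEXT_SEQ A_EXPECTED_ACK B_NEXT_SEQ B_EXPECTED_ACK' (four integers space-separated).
Answer: 596 7011 7011 596

Derivation:
After event 0: A_seq=239 A_ack=7000 B_seq=7000 B_ack=239
After event 1: A_seq=405 A_ack=7000 B_seq=7000 B_ack=239
After event 2: A_seq=549 A_ack=7000 B_seq=7000 B_ack=239
After event 3: A_seq=549 A_ack=7000 B_seq=7000 B_ack=239
After event 4: A_seq=596 A_ack=7000 B_seq=7000 B_ack=239
After event 5: A_seq=596 A_ack=7000 B_seq=7000 B_ack=596
After event 6: A_seq=596 A_ack=7011 B_seq=7011 B_ack=596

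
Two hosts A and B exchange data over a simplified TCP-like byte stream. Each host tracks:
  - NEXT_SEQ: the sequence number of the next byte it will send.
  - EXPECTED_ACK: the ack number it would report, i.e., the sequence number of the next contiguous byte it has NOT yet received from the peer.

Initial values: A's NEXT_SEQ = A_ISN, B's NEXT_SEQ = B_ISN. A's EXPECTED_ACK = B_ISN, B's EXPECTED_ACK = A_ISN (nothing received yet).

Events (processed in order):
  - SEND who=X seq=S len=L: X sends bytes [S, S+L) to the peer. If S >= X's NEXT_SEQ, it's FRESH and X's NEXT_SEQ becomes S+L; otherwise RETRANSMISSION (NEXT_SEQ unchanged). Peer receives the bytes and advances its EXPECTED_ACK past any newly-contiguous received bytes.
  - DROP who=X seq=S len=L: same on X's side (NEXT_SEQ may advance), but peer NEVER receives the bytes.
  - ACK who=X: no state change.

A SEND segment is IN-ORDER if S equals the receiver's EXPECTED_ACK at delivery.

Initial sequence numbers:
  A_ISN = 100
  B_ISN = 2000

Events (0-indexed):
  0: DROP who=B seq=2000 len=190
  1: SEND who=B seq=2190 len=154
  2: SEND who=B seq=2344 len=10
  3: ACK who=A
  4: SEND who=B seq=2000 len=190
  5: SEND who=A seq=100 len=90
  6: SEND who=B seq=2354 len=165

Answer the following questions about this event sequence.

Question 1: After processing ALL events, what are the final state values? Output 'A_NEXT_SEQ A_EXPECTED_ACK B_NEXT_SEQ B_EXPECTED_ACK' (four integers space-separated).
Answer: 190 2519 2519 190

Derivation:
After event 0: A_seq=100 A_ack=2000 B_seq=2190 B_ack=100
After event 1: A_seq=100 A_ack=2000 B_seq=2344 B_ack=100
After event 2: A_seq=100 A_ack=2000 B_seq=2354 B_ack=100
After event 3: A_seq=100 A_ack=2000 B_seq=2354 B_ack=100
After event 4: A_seq=100 A_ack=2354 B_seq=2354 B_ack=100
After event 5: A_seq=190 A_ack=2354 B_seq=2354 B_ack=190
After event 6: A_seq=190 A_ack=2519 B_seq=2519 B_ack=190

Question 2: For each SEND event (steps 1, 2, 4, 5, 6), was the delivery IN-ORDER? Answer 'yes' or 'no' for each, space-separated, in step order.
Step 1: SEND seq=2190 -> out-of-order
Step 2: SEND seq=2344 -> out-of-order
Step 4: SEND seq=2000 -> in-order
Step 5: SEND seq=100 -> in-order
Step 6: SEND seq=2354 -> in-order

Answer: no no yes yes yes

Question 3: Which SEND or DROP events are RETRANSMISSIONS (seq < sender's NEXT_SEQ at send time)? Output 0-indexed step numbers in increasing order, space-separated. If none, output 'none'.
Step 0: DROP seq=2000 -> fresh
Step 1: SEND seq=2190 -> fresh
Step 2: SEND seq=2344 -> fresh
Step 4: SEND seq=2000 -> retransmit
Step 5: SEND seq=100 -> fresh
Step 6: SEND seq=2354 -> fresh

Answer: 4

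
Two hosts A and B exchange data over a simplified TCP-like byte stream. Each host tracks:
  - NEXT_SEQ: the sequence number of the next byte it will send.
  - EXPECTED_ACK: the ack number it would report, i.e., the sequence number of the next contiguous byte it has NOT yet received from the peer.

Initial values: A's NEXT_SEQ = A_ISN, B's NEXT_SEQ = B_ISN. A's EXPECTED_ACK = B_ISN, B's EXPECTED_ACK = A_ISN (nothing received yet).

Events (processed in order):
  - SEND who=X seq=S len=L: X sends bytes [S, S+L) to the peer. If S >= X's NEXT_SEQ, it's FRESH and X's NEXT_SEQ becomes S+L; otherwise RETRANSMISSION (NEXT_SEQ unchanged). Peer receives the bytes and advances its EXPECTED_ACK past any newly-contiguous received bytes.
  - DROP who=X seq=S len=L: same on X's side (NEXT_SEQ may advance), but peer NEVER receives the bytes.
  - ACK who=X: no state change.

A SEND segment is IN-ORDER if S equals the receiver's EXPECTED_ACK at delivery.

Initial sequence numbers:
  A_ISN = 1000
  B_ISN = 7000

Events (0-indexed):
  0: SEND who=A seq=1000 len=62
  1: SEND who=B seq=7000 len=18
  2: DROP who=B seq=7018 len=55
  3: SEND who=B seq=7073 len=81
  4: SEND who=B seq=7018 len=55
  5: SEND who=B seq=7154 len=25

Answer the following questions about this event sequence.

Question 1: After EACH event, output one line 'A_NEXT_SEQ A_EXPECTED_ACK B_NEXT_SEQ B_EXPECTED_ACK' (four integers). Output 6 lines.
1062 7000 7000 1062
1062 7018 7018 1062
1062 7018 7073 1062
1062 7018 7154 1062
1062 7154 7154 1062
1062 7179 7179 1062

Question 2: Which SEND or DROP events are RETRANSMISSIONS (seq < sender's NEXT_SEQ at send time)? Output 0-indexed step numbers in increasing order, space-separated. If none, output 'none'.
Answer: 4

Derivation:
Step 0: SEND seq=1000 -> fresh
Step 1: SEND seq=7000 -> fresh
Step 2: DROP seq=7018 -> fresh
Step 3: SEND seq=7073 -> fresh
Step 4: SEND seq=7018 -> retransmit
Step 5: SEND seq=7154 -> fresh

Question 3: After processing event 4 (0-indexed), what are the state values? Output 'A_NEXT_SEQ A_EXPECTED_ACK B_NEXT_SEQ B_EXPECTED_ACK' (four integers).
After event 0: A_seq=1062 A_ack=7000 B_seq=7000 B_ack=1062
After event 1: A_seq=1062 A_ack=7018 B_seq=7018 B_ack=1062
After event 2: A_seq=1062 A_ack=7018 B_seq=7073 B_ack=1062
After event 3: A_seq=1062 A_ack=7018 B_seq=7154 B_ack=1062
After event 4: A_seq=1062 A_ack=7154 B_seq=7154 B_ack=1062

1062 7154 7154 1062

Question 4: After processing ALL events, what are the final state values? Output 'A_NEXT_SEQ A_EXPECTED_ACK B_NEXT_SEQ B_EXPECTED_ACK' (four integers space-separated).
After event 0: A_seq=1062 A_ack=7000 B_seq=7000 B_ack=1062
After event 1: A_seq=1062 A_ack=7018 B_seq=7018 B_ack=1062
After event 2: A_seq=1062 A_ack=7018 B_seq=7073 B_ack=1062
After event 3: A_seq=1062 A_ack=7018 B_seq=7154 B_ack=1062
After event 4: A_seq=1062 A_ack=7154 B_seq=7154 B_ack=1062
After event 5: A_seq=1062 A_ack=7179 B_seq=7179 B_ack=1062

Answer: 1062 7179 7179 1062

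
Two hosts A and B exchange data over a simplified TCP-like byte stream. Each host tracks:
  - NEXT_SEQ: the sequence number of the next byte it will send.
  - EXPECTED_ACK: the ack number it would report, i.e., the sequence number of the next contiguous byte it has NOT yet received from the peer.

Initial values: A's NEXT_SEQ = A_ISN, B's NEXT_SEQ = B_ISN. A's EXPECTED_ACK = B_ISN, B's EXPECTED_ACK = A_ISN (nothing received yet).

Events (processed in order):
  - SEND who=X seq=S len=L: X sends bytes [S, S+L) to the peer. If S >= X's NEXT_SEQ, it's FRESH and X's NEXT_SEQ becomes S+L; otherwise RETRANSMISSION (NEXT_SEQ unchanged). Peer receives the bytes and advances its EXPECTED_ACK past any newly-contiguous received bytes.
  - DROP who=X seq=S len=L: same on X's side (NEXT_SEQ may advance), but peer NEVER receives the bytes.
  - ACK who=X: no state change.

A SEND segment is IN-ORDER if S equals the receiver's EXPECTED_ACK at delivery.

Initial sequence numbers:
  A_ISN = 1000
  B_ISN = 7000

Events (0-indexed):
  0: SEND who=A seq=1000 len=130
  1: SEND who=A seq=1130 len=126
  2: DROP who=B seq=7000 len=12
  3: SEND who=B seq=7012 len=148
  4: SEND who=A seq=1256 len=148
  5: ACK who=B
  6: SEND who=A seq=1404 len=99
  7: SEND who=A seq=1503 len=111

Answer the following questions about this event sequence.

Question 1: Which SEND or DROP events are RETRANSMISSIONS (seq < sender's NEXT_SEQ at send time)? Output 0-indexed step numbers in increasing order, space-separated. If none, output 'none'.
Step 0: SEND seq=1000 -> fresh
Step 1: SEND seq=1130 -> fresh
Step 2: DROP seq=7000 -> fresh
Step 3: SEND seq=7012 -> fresh
Step 4: SEND seq=1256 -> fresh
Step 6: SEND seq=1404 -> fresh
Step 7: SEND seq=1503 -> fresh

Answer: none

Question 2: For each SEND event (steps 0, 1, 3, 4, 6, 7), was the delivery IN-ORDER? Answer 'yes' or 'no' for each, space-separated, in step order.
Step 0: SEND seq=1000 -> in-order
Step 1: SEND seq=1130 -> in-order
Step 3: SEND seq=7012 -> out-of-order
Step 4: SEND seq=1256 -> in-order
Step 6: SEND seq=1404 -> in-order
Step 7: SEND seq=1503 -> in-order

Answer: yes yes no yes yes yes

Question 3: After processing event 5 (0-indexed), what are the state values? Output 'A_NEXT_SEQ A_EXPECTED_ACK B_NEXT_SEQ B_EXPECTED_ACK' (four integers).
After event 0: A_seq=1130 A_ack=7000 B_seq=7000 B_ack=1130
After event 1: A_seq=1256 A_ack=7000 B_seq=7000 B_ack=1256
After event 2: A_seq=1256 A_ack=7000 B_seq=7012 B_ack=1256
After event 3: A_seq=1256 A_ack=7000 B_seq=7160 B_ack=1256
After event 4: A_seq=1404 A_ack=7000 B_seq=7160 B_ack=1404
After event 5: A_seq=1404 A_ack=7000 B_seq=7160 B_ack=1404

1404 7000 7160 1404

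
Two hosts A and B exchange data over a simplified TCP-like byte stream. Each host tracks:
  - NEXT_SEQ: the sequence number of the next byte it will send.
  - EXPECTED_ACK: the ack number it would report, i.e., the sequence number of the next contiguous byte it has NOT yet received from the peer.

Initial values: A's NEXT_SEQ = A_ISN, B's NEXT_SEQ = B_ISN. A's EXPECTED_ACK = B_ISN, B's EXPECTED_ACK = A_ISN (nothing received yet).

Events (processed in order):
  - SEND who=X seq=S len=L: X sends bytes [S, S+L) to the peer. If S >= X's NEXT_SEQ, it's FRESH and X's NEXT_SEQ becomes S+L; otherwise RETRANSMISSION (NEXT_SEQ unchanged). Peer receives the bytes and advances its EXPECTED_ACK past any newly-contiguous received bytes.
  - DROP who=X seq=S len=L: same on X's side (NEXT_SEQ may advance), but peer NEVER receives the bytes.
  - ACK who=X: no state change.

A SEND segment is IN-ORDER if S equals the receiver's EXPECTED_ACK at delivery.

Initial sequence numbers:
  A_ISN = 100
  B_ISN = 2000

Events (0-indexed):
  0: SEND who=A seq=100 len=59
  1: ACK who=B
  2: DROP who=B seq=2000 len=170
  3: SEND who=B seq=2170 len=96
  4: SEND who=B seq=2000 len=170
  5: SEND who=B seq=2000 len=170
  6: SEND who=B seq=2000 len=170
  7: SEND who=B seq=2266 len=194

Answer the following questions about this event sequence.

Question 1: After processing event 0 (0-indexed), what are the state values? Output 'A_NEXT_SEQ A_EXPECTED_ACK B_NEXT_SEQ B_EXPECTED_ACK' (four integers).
After event 0: A_seq=159 A_ack=2000 B_seq=2000 B_ack=159

159 2000 2000 159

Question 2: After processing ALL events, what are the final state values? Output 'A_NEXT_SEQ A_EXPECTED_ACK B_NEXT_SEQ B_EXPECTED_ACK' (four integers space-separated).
After event 0: A_seq=159 A_ack=2000 B_seq=2000 B_ack=159
After event 1: A_seq=159 A_ack=2000 B_seq=2000 B_ack=159
After event 2: A_seq=159 A_ack=2000 B_seq=2170 B_ack=159
After event 3: A_seq=159 A_ack=2000 B_seq=2266 B_ack=159
After event 4: A_seq=159 A_ack=2266 B_seq=2266 B_ack=159
After event 5: A_seq=159 A_ack=2266 B_seq=2266 B_ack=159
After event 6: A_seq=159 A_ack=2266 B_seq=2266 B_ack=159
After event 7: A_seq=159 A_ack=2460 B_seq=2460 B_ack=159

Answer: 159 2460 2460 159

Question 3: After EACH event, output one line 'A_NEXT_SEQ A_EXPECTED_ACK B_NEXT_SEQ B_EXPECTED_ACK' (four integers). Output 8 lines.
159 2000 2000 159
159 2000 2000 159
159 2000 2170 159
159 2000 2266 159
159 2266 2266 159
159 2266 2266 159
159 2266 2266 159
159 2460 2460 159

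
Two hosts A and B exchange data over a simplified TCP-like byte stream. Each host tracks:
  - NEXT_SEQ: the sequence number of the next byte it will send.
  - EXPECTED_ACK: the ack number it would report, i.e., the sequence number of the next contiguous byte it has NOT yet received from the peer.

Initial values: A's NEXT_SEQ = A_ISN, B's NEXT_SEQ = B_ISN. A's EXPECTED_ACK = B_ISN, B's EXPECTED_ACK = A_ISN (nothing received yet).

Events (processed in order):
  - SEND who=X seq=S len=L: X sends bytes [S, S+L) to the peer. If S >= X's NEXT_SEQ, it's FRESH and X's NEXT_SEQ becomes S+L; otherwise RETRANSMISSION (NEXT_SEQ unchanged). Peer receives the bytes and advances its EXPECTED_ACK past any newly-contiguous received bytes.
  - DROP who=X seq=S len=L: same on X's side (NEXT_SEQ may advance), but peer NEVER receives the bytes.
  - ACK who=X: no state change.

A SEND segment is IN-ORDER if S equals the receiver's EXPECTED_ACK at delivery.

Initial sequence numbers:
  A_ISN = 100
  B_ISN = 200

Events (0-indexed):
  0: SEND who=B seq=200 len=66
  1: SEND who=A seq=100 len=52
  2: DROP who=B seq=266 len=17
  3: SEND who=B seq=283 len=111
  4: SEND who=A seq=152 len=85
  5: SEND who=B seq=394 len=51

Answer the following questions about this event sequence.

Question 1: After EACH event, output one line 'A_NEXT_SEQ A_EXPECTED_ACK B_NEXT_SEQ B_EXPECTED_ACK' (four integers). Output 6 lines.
100 266 266 100
152 266 266 152
152 266 283 152
152 266 394 152
237 266 394 237
237 266 445 237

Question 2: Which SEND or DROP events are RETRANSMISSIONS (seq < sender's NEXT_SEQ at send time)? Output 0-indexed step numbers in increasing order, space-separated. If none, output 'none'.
Answer: none

Derivation:
Step 0: SEND seq=200 -> fresh
Step 1: SEND seq=100 -> fresh
Step 2: DROP seq=266 -> fresh
Step 3: SEND seq=283 -> fresh
Step 4: SEND seq=152 -> fresh
Step 5: SEND seq=394 -> fresh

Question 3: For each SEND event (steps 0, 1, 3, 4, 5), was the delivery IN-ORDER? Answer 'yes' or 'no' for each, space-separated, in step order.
Step 0: SEND seq=200 -> in-order
Step 1: SEND seq=100 -> in-order
Step 3: SEND seq=283 -> out-of-order
Step 4: SEND seq=152 -> in-order
Step 5: SEND seq=394 -> out-of-order

Answer: yes yes no yes no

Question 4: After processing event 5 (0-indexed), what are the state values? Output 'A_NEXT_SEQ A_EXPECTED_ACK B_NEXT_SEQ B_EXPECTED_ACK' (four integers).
After event 0: A_seq=100 A_ack=266 B_seq=266 B_ack=100
After event 1: A_seq=152 A_ack=266 B_seq=266 B_ack=152
After event 2: A_seq=152 A_ack=266 B_seq=283 B_ack=152
After event 3: A_seq=152 A_ack=266 B_seq=394 B_ack=152
After event 4: A_seq=237 A_ack=266 B_seq=394 B_ack=237
After event 5: A_seq=237 A_ack=266 B_seq=445 B_ack=237

237 266 445 237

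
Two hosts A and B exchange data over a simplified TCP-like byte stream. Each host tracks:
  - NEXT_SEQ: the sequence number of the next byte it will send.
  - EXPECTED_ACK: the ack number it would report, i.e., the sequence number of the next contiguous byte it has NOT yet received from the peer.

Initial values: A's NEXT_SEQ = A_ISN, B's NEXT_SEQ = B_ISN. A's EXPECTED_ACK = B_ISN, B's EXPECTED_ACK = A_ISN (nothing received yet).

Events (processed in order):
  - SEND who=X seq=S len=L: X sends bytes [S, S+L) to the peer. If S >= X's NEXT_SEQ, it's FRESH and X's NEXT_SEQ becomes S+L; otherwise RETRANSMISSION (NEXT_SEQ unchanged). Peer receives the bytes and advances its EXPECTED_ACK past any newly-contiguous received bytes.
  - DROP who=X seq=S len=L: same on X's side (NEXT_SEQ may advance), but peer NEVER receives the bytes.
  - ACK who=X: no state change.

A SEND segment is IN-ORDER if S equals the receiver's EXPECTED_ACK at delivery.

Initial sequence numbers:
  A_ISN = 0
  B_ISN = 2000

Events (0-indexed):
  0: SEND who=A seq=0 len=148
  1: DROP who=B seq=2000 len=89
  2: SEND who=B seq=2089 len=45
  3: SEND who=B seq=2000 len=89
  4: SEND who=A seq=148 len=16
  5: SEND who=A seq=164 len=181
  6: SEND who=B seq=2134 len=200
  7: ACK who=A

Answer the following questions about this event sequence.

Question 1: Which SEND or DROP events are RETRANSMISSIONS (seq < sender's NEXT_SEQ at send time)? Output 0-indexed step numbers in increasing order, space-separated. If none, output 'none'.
Step 0: SEND seq=0 -> fresh
Step 1: DROP seq=2000 -> fresh
Step 2: SEND seq=2089 -> fresh
Step 3: SEND seq=2000 -> retransmit
Step 4: SEND seq=148 -> fresh
Step 5: SEND seq=164 -> fresh
Step 6: SEND seq=2134 -> fresh

Answer: 3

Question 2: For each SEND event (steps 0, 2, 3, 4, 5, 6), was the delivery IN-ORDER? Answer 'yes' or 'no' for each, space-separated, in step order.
Answer: yes no yes yes yes yes

Derivation:
Step 0: SEND seq=0 -> in-order
Step 2: SEND seq=2089 -> out-of-order
Step 3: SEND seq=2000 -> in-order
Step 4: SEND seq=148 -> in-order
Step 5: SEND seq=164 -> in-order
Step 6: SEND seq=2134 -> in-order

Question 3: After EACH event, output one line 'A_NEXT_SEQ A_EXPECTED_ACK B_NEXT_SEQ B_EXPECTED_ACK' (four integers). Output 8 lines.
148 2000 2000 148
148 2000 2089 148
148 2000 2134 148
148 2134 2134 148
164 2134 2134 164
345 2134 2134 345
345 2334 2334 345
345 2334 2334 345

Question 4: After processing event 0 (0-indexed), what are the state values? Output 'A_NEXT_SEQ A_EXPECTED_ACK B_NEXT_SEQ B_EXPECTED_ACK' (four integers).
After event 0: A_seq=148 A_ack=2000 B_seq=2000 B_ack=148

148 2000 2000 148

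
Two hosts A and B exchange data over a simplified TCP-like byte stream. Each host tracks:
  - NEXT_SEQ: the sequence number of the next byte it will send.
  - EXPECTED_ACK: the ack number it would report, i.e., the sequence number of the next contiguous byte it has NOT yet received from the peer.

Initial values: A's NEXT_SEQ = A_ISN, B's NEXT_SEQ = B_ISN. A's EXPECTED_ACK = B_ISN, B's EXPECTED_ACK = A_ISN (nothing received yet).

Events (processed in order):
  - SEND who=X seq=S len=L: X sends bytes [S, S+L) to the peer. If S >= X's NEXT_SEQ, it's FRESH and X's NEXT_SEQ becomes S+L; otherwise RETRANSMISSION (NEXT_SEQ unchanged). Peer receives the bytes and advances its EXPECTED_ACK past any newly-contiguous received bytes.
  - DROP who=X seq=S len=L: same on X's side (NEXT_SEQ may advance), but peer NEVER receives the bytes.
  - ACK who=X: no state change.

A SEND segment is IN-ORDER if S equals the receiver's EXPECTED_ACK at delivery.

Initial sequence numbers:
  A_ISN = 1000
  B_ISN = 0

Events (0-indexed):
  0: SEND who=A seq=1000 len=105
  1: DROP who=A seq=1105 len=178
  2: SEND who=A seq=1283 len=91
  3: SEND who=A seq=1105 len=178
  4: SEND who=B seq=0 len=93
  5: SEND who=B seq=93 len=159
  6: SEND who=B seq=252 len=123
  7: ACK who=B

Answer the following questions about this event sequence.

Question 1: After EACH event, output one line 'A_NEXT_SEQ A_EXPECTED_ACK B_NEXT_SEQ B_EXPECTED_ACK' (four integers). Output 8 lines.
1105 0 0 1105
1283 0 0 1105
1374 0 0 1105
1374 0 0 1374
1374 93 93 1374
1374 252 252 1374
1374 375 375 1374
1374 375 375 1374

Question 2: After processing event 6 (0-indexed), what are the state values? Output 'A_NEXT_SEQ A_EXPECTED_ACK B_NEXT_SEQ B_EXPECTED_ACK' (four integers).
After event 0: A_seq=1105 A_ack=0 B_seq=0 B_ack=1105
After event 1: A_seq=1283 A_ack=0 B_seq=0 B_ack=1105
After event 2: A_seq=1374 A_ack=0 B_seq=0 B_ack=1105
After event 3: A_seq=1374 A_ack=0 B_seq=0 B_ack=1374
After event 4: A_seq=1374 A_ack=93 B_seq=93 B_ack=1374
After event 5: A_seq=1374 A_ack=252 B_seq=252 B_ack=1374
After event 6: A_seq=1374 A_ack=375 B_seq=375 B_ack=1374

1374 375 375 1374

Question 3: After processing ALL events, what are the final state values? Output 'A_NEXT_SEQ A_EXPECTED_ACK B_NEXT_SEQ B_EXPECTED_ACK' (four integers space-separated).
Answer: 1374 375 375 1374

Derivation:
After event 0: A_seq=1105 A_ack=0 B_seq=0 B_ack=1105
After event 1: A_seq=1283 A_ack=0 B_seq=0 B_ack=1105
After event 2: A_seq=1374 A_ack=0 B_seq=0 B_ack=1105
After event 3: A_seq=1374 A_ack=0 B_seq=0 B_ack=1374
After event 4: A_seq=1374 A_ack=93 B_seq=93 B_ack=1374
After event 5: A_seq=1374 A_ack=252 B_seq=252 B_ack=1374
After event 6: A_seq=1374 A_ack=375 B_seq=375 B_ack=1374
After event 7: A_seq=1374 A_ack=375 B_seq=375 B_ack=1374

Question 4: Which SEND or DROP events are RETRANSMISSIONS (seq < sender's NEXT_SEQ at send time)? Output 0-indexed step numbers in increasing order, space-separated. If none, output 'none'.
Step 0: SEND seq=1000 -> fresh
Step 1: DROP seq=1105 -> fresh
Step 2: SEND seq=1283 -> fresh
Step 3: SEND seq=1105 -> retransmit
Step 4: SEND seq=0 -> fresh
Step 5: SEND seq=93 -> fresh
Step 6: SEND seq=252 -> fresh

Answer: 3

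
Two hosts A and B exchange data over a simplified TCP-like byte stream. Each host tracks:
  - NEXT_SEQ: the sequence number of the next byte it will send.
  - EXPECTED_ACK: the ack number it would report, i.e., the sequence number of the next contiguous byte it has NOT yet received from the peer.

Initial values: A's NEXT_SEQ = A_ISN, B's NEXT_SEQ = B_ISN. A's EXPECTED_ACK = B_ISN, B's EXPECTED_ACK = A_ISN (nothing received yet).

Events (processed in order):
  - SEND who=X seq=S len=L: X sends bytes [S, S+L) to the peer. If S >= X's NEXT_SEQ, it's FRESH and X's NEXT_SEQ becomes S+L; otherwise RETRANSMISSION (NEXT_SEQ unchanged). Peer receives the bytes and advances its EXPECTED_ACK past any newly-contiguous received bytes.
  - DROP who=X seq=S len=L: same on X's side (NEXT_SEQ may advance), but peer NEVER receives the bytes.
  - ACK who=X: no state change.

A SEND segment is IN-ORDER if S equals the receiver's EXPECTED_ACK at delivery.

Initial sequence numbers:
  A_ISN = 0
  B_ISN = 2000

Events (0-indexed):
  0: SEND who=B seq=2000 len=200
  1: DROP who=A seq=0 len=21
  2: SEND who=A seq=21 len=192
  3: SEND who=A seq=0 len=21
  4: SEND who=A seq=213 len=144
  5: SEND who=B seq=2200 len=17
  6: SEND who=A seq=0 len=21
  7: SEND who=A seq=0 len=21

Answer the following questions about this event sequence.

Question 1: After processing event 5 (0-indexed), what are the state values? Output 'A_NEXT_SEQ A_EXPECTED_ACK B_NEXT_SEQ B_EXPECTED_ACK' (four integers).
After event 0: A_seq=0 A_ack=2200 B_seq=2200 B_ack=0
After event 1: A_seq=21 A_ack=2200 B_seq=2200 B_ack=0
After event 2: A_seq=213 A_ack=2200 B_seq=2200 B_ack=0
After event 3: A_seq=213 A_ack=2200 B_seq=2200 B_ack=213
After event 4: A_seq=357 A_ack=2200 B_seq=2200 B_ack=357
After event 5: A_seq=357 A_ack=2217 B_seq=2217 B_ack=357

357 2217 2217 357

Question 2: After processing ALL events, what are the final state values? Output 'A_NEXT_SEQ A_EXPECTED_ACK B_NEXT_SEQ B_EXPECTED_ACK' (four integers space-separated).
Answer: 357 2217 2217 357

Derivation:
After event 0: A_seq=0 A_ack=2200 B_seq=2200 B_ack=0
After event 1: A_seq=21 A_ack=2200 B_seq=2200 B_ack=0
After event 2: A_seq=213 A_ack=2200 B_seq=2200 B_ack=0
After event 3: A_seq=213 A_ack=2200 B_seq=2200 B_ack=213
After event 4: A_seq=357 A_ack=2200 B_seq=2200 B_ack=357
After event 5: A_seq=357 A_ack=2217 B_seq=2217 B_ack=357
After event 6: A_seq=357 A_ack=2217 B_seq=2217 B_ack=357
After event 7: A_seq=357 A_ack=2217 B_seq=2217 B_ack=357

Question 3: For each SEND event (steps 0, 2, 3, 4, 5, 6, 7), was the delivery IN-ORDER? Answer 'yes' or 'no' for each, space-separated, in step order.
Step 0: SEND seq=2000 -> in-order
Step 2: SEND seq=21 -> out-of-order
Step 3: SEND seq=0 -> in-order
Step 4: SEND seq=213 -> in-order
Step 5: SEND seq=2200 -> in-order
Step 6: SEND seq=0 -> out-of-order
Step 7: SEND seq=0 -> out-of-order

Answer: yes no yes yes yes no no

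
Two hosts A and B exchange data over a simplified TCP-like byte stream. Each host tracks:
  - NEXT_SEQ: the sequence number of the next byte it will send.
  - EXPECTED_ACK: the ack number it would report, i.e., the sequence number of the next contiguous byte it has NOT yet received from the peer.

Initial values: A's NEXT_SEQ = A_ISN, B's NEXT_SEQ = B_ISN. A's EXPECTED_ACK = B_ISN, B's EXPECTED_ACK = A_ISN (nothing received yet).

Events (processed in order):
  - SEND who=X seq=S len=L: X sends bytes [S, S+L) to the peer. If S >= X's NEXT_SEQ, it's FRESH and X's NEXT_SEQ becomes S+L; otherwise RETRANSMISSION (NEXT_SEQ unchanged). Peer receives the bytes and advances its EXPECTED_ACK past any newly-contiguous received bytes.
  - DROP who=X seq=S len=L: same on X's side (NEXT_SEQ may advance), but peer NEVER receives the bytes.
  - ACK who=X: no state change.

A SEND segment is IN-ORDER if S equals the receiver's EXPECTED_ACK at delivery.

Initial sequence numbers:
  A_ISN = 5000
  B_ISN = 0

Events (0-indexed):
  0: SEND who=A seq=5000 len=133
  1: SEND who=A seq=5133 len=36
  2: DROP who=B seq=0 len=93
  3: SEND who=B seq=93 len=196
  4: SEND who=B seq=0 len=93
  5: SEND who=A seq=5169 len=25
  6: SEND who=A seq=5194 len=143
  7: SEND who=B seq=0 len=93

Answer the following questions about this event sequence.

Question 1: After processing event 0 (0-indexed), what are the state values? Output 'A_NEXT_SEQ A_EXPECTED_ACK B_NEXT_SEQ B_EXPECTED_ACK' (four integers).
After event 0: A_seq=5133 A_ack=0 B_seq=0 B_ack=5133

5133 0 0 5133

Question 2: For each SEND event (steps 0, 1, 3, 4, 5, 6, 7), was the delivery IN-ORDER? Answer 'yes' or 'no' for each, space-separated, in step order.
Step 0: SEND seq=5000 -> in-order
Step 1: SEND seq=5133 -> in-order
Step 3: SEND seq=93 -> out-of-order
Step 4: SEND seq=0 -> in-order
Step 5: SEND seq=5169 -> in-order
Step 6: SEND seq=5194 -> in-order
Step 7: SEND seq=0 -> out-of-order

Answer: yes yes no yes yes yes no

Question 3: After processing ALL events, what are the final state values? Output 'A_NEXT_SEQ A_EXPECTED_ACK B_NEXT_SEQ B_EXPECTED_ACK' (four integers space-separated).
After event 0: A_seq=5133 A_ack=0 B_seq=0 B_ack=5133
After event 1: A_seq=5169 A_ack=0 B_seq=0 B_ack=5169
After event 2: A_seq=5169 A_ack=0 B_seq=93 B_ack=5169
After event 3: A_seq=5169 A_ack=0 B_seq=289 B_ack=5169
After event 4: A_seq=5169 A_ack=289 B_seq=289 B_ack=5169
After event 5: A_seq=5194 A_ack=289 B_seq=289 B_ack=5194
After event 6: A_seq=5337 A_ack=289 B_seq=289 B_ack=5337
After event 7: A_seq=5337 A_ack=289 B_seq=289 B_ack=5337

Answer: 5337 289 289 5337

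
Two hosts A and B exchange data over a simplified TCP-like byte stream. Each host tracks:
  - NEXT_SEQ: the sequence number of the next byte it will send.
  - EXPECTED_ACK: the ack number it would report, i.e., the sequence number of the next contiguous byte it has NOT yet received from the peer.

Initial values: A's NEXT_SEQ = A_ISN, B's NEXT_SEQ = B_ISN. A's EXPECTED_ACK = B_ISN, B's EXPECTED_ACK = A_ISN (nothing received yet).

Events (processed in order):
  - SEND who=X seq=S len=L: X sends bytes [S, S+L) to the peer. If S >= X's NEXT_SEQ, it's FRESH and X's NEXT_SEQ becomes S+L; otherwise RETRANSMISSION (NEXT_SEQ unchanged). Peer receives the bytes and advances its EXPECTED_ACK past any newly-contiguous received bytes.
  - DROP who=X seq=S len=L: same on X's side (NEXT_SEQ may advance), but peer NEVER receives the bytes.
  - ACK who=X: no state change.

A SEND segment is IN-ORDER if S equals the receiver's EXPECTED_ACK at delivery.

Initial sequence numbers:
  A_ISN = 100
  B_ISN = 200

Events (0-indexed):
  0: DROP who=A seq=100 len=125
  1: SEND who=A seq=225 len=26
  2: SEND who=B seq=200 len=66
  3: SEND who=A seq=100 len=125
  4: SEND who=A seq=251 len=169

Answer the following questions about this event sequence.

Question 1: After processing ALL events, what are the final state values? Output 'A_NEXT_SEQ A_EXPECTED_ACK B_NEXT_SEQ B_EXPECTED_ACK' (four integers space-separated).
After event 0: A_seq=225 A_ack=200 B_seq=200 B_ack=100
After event 1: A_seq=251 A_ack=200 B_seq=200 B_ack=100
After event 2: A_seq=251 A_ack=266 B_seq=266 B_ack=100
After event 3: A_seq=251 A_ack=266 B_seq=266 B_ack=251
After event 4: A_seq=420 A_ack=266 B_seq=266 B_ack=420

Answer: 420 266 266 420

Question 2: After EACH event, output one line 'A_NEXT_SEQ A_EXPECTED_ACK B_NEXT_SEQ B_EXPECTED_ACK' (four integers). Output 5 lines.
225 200 200 100
251 200 200 100
251 266 266 100
251 266 266 251
420 266 266 420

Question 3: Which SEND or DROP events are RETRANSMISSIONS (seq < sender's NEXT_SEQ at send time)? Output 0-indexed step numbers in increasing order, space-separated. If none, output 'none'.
Answer: 3

Derivation:
Step 0: DROP seq=100 -> fresh
Step 1: SEND seq=225 -> fresh
Step 2: SEND seq=200 -> fresh
Step 3: SEND seq=100 -> retransmit
Step 4: SEND seq=251 -> fresh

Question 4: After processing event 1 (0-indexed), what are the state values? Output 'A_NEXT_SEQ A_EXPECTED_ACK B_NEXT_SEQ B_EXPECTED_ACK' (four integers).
After event 0: A_seq=225 A_ack=200 B_seq=200 B_ack=100
After event 1: A_seq=251 A_ack=200 B_seq=200 B_ack=100

251 200 200 100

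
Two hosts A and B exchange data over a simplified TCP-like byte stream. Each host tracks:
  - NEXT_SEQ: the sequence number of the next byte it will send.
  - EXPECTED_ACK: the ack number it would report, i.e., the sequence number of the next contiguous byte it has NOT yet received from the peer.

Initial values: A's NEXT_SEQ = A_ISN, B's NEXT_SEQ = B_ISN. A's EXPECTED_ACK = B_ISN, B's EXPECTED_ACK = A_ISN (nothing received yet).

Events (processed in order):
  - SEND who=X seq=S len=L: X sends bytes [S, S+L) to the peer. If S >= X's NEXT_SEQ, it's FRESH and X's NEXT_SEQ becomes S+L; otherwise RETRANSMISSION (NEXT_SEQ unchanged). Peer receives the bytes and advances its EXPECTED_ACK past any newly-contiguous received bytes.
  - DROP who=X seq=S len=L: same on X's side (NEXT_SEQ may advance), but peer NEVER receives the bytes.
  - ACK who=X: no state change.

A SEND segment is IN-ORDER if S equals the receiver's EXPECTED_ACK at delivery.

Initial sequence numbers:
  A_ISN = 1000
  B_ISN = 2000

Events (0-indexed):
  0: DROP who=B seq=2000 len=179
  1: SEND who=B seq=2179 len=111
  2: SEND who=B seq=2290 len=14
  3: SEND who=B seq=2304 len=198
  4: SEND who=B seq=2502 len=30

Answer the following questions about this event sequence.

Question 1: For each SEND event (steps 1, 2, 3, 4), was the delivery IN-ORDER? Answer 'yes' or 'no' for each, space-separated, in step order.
Step 1: SEND seq=2179 -> out-of-order
Step 2: SEND seq=2290 -> out-of-order
Step 3: SEND seq=2304 -> out-of-order
Step 4: SEND seq=2502 -> out-of-order

Answer: no no no no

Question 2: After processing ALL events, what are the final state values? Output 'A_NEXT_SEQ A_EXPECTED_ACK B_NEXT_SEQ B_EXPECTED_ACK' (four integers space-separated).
Answer: 1000 2000 2532 1000

Derivation:
After event 0: A_seq=1000 A_ack=2000 B_seq=2179 B_ack=1000
After event 1: A_seq=1000 A_ack=2000 B_seq=2290 B_ack=1000
After event 2: A_seq=1000 A_ack=2000 B_seq=2304 B_ack=1000
After event 3: A_seq=1000 A_ack=2000 B_seq=2502 B_ack=1000
After event 4: A_seq=1000 A_ack=2000 B_seq=2532 B_ack=1000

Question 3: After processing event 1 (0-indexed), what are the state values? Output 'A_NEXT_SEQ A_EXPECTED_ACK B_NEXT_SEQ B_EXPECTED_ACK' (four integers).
After event 0: A_seq=1000 A_ack=2000 B_seq=2179 B_ack=1000
After event 1: A_seq=1000 A_ack=2000 B_seq=2290 B_ack=1000

1000 2000 2290 1000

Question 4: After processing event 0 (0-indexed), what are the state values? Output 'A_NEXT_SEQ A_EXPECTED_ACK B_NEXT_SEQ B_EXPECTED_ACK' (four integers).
After event 0: A_seq=1000 A_ack=2000 B_seq=2179 B_ack=1000

1000 2000 2179 1000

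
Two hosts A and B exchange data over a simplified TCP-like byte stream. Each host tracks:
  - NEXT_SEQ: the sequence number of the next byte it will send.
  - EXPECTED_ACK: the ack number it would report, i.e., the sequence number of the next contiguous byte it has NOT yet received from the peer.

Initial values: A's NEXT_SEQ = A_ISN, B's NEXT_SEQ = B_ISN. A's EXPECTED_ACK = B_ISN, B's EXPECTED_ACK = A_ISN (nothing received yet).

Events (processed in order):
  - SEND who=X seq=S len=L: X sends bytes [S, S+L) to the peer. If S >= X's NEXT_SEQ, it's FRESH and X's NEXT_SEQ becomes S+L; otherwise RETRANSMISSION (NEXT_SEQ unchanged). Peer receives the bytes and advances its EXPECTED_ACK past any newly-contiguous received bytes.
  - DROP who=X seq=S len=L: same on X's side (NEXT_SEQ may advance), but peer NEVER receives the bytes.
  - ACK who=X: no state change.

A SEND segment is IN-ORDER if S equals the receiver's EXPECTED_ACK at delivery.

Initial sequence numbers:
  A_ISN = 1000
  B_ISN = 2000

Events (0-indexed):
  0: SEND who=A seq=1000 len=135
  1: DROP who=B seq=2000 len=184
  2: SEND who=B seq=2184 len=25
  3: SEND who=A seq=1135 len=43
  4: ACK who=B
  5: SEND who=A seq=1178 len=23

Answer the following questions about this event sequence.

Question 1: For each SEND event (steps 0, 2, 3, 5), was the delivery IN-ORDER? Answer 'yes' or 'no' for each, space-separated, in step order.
Step 0: SEND seq=1000 -> in-order
Step 2: SEND seq=2184 -> out-of-order
Step 3: SEND seq=1135 -> in-order
Step 5: SEND seq=1178 -> in-order

Answer: yes no yes yes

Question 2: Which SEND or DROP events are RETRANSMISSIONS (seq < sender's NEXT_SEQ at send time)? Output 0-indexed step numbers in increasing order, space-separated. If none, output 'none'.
Step 0: SEND seq=1000 -> fresh
Step 1: DROP seq=2000 -> fresh
Step 2: SEND seq=2184 -> fresh
Step 3: SEND seq=1135 -> fresh
Step 5: SEND seq=1178 -> fresh

Answer: none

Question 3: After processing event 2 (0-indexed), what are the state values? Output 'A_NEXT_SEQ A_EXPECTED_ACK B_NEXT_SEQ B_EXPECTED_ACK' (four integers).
After event 0: A_seq=1135 A_ack=2000 B_seq=2000 B_ack=1135
After event 1: A_seq=1135 A_ack=2000 B_seq=2184 B_ack=1135
After event 2: A_seq=1135 A_ack=2000 B_seq=2209 B_ack=1135

1135 2000 2209 1135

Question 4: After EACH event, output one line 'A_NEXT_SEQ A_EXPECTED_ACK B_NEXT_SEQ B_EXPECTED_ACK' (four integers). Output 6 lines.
1135 2000 2000 1135
1135 2000 2184 1135
1135 2000 2209 1135
1178 2000 2209 1178
1178 2000 2209 1178
1201 2000 2209 1201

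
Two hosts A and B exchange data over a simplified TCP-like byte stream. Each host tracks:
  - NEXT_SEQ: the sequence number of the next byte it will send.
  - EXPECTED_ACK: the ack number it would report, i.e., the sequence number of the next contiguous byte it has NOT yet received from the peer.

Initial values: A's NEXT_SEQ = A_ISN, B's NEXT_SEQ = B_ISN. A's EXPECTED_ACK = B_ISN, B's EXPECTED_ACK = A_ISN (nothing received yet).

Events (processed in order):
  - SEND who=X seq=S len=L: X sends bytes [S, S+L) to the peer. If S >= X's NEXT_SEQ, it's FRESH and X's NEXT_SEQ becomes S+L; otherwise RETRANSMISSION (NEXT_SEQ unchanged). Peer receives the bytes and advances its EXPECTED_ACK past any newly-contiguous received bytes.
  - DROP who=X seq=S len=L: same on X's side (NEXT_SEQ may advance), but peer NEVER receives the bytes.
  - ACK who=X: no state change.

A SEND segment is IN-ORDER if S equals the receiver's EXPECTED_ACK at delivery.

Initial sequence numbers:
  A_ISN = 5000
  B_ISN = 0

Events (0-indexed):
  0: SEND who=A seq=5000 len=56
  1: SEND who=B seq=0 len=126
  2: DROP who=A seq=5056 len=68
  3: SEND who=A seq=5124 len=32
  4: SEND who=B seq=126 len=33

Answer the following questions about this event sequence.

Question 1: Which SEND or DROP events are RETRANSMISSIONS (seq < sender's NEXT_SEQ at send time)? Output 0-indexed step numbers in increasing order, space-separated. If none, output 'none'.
Step 0: SEND seq=5000 -> fresh
Step 1: SEND seq=0 -> fresh
Step 2: DROP seq=5056 -> fresh
Step 3: SEND seq=5124 -> fresh
Step 4: SEND seq=126 -> fresh

Answer: none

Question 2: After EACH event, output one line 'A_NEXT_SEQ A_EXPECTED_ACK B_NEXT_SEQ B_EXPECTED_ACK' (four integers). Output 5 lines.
5056 0 0 5056
5056 126 126 5056
5124 126 126 5056
5156 126 126 5056
5156 159 159 5056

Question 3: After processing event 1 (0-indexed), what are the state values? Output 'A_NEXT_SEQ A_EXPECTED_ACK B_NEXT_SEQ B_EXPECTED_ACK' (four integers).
After event 0: A_seq=5056 A_ack=0 B_seq=0 B_ack=5056
After event 1: A_seq=5056 A_ack=126 B_seq=126 B_ack=5056

5056 126 126 5056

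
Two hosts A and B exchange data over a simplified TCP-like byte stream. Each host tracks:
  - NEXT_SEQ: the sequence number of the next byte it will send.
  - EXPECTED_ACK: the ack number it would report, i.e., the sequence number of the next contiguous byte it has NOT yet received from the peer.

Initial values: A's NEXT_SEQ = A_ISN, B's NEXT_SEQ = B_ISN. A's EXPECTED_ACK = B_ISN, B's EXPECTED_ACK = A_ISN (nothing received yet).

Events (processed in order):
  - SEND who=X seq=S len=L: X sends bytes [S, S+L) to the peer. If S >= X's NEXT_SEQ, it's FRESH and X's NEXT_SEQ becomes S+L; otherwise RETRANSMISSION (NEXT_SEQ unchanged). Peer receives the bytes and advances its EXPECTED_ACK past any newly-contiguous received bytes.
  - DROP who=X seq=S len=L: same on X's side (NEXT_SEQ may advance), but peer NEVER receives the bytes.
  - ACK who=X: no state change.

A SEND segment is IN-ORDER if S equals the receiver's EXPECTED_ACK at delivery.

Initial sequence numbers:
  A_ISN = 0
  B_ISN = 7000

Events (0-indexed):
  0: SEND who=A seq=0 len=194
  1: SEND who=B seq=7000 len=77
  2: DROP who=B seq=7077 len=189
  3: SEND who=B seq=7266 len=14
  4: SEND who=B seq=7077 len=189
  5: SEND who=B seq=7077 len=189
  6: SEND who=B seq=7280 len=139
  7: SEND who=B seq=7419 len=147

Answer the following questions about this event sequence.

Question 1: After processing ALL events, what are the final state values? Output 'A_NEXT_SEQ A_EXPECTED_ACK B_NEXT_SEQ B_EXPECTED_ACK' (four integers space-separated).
After event 0: A_seq=194 A_ack=7000 B_seq=7000 B_ack=194
After event 1: A_seq=194 A_ack=7077 B_seq=7077 B_ack=194
After event 2: A_seq=194 A_ack=7077 B_seq=7266 B_ack=194
After event 3: A_seq=194 A_ack=7077 B_seq=7280 B_ack=194
After event 4: A_seq=194 A_ack=7280 B_seq=7280 B_ack=194
After event 5: A_seq=194 A_ack=7280 B_seq=7280 B_ack=194
After event 6: A_seq=194 A_ack=7419 B_seq=7419 B_ack=194
After event 7: A_seq=194 A_ack=7566 B_seq=7566 B_ack=194

Answer: 194 7566 7566 194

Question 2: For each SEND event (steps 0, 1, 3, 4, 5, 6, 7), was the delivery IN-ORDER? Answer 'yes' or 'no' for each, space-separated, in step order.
Step 0: SEND seq=0 -> in-order
Step 1: SEND seq=7000 -> in-order
Step 3: SEND seq=7266 -> out-of-order
Step 4: SEND seq=7077 -> in-order
Step 5: SEND seq=7077 -> out-of-order
Step 6: SEND seq=7280 -> in-order
Step 7: SEND seq=7419 -> in-order

Answer: yes yes no yes no yes yes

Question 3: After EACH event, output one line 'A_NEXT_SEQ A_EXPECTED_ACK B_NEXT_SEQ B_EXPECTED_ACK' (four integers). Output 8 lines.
194 7000 7000 194
194 7077 7077 194
194 7077 7266 194
194 7077 7280 194
194 7280 7280 194
194 7280 7280 194
194 7419 7419 194
194 7566 7566 194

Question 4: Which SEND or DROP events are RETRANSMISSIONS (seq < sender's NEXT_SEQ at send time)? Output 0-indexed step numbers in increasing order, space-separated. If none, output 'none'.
Answer: 4 5

Derivation:
Step 0: SEND seq=0 -> fresh
Step 1: SEND seq=7000 -> fresh
Step 2: DROP seq=7077 -> fresh
Step 3: SEND seq=7266 -> fresh
Step 4: SEND seq=7077 -> retransmit
Step 5: SEND seq=7077 -> retransmit
Step 6: SEND seq=7280 -> fresh
Step 7: SEND seq=7419 -> fresh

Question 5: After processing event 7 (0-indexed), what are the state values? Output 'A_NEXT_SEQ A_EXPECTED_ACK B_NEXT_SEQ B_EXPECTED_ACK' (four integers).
After event 0: A_seq=194 A_ack=7000 B_seq=7000 B_ack=194
After event 1: A_seq=194 A_ack=7077 B_seq=7077 B_ack=194
After event 2: A_seq=194 A_ack=7077 B_seq=7266 B_ack=194
After event 3: A_seq=194 A_ack=7077 B_seq=7280 B_ack=194
After event 4: A_seq=194 A_ack=7280 B_seq=7280 B_ack=194
After event 5: A_seq=194 A_ack=7280 B_seq=7280 B_ack=194
After event 6: A_seq=194 A_ack=7419 B_seq=7419 B_ack=194
After event 7: A_seq=194 A_ack=7566 B_seq=7566 B_ack=194

194 7566 7566 194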